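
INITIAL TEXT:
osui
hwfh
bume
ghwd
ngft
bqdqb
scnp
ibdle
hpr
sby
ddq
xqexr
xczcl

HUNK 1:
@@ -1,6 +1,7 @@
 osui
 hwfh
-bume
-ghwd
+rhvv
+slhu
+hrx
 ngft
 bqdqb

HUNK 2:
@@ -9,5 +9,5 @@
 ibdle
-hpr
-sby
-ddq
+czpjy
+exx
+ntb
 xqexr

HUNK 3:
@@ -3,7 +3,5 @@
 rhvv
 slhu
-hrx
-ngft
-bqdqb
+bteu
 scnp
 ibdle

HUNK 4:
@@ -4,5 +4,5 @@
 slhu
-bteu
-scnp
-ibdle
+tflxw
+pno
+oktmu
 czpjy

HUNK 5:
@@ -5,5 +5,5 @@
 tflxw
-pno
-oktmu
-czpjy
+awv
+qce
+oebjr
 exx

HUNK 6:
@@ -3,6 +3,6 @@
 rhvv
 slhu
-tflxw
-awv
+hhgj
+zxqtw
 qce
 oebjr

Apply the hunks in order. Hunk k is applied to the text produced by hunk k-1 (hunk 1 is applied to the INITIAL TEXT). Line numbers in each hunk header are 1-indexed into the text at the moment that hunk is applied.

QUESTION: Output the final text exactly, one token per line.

Answer: osui
hwfh
rhvv
slhu
hhgj
zxqtw
qce
oebjr
exx
ntb
xqexr
xczcl

Derivation:
Hunk 1: at line 1 remove [bume,ghwd] add [rhvv,slhu,hrx] -> 14 lines: osui hwfh rhvv slhu hrx ngft bqdqb scnp ibdle hpr sby ddq xqexr xczcl
Hunk 2: at line 9 remove [hpr,sby,ddq] add [czpjy,exx,ntb] -> 14 lines: osui hwfh rhvv slhu hrx ngft bqdqb scnp ibdle czpjy exx ntb xqexr xczcl
Hunk 3: at line 3 remove [hrx,ngft,bqdqb] add [bteu] -> 12 lines: osui hwfh rhvv slhu bteu scnp ibdle czpjy exx ntb xqexr xczcl
Hunk 4: at line 4 remove [bteu,scnp,ibdle] add [tflxw,pno,oktmu] -> 12 lines: osui hwfh rhvv slhu tflxw pno oktmu czpjy exx ntb xqexr xczcl
Hunk 5: at line 5 remove [pno,oktmu,czpjy] add [awv,qce,oebjr] -> 12 lines: osui hwfh rhvv slhu tflxw awv qce oebjr exx ntb xqexr xczcl
Hunk 6: at line 3 remove [tflxw,awv] add [hhgj,zxqtw] -> 12 lines: osui hwfh rhvv slhu hhgj zxqtw qce oebjr exx ntb xqexr xczcl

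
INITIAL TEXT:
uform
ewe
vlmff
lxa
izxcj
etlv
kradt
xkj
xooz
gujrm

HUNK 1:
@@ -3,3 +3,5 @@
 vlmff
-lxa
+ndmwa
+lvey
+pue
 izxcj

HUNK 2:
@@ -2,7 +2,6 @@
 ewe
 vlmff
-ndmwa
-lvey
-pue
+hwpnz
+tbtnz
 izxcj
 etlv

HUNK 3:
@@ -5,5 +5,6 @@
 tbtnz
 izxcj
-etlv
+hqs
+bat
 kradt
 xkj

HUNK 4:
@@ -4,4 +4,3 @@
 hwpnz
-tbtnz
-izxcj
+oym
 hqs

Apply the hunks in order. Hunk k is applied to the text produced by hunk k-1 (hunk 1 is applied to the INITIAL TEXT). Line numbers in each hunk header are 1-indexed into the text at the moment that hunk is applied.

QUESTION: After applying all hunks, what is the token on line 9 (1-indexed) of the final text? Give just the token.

Hunk 1: at line 3 remove [lxa] add [ndmwa,lvey,pue] -> 12 lines: uform ewe vlmff ndmwa lvey pue izxcj etlv kradt xkj xooz gujrm
Hunk 2: at line 2 remove [ndmwa,lvey,pue] add [hwpnz,tbtnz] -> 11 lines: uform ewe vlmff hwpnz tbtnz izxcj etlv kradt xkj xooz gujrm
Hunk 3: at line 5 remove [etlv] add [hqs,bat] -> 12 lines: uform ewe vlmff hwpnz tbtnz izxcj hqs bat kradt xkj xooz gujrm
Hunk 4: at line 4 remove [tbtnz,izxcj] add [oym] -> 11 lines: uform ewe vlmff hwpnz oym hqs bat kradt xkj xooz gujrm
Final line 9: xkj

Answer: xkj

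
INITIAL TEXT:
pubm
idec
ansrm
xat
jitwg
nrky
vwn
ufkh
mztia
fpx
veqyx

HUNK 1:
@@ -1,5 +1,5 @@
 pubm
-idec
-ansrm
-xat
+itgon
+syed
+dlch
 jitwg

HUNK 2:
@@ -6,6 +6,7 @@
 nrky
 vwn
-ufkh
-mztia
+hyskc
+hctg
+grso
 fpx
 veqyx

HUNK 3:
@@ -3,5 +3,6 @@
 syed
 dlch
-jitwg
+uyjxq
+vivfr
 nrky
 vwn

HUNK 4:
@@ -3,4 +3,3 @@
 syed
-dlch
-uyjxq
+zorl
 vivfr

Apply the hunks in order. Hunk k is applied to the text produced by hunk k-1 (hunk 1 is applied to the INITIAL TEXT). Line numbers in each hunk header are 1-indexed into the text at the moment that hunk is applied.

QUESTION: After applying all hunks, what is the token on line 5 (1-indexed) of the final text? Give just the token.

Hunk 1: at line 1 remove [idec,ansrm,xat] add [itgon,syed,dlch] -> 11 lines: pubm itgon syed dlch jitwg nrky vwn ufkh mztia fpx veqyx
Hunk 2: at line 6 remove [ufkh,mztia] add [hyskc,hctg,grso] -> 12 lines: pubm itgon syed dlch jitwg nrky vwn hyskc hctg grso fpx veqyx
Hunk 3: at line 3 remove [jitwg] add [uyjxq,vivfr] -> 13 lines: pubm itgon syed dlch uyjxq vivfr nrky vwn hyskc hctg grso fpx veqyx
Hunk 4: at line 3 remove [dlch,uyjxq] add [zorl] -> 12 lines: pubm itgon syed zorl vivfr nrky vwn hyskc hctg grso fpx veqyx
Final line 5: vivfr

Answer: vivfr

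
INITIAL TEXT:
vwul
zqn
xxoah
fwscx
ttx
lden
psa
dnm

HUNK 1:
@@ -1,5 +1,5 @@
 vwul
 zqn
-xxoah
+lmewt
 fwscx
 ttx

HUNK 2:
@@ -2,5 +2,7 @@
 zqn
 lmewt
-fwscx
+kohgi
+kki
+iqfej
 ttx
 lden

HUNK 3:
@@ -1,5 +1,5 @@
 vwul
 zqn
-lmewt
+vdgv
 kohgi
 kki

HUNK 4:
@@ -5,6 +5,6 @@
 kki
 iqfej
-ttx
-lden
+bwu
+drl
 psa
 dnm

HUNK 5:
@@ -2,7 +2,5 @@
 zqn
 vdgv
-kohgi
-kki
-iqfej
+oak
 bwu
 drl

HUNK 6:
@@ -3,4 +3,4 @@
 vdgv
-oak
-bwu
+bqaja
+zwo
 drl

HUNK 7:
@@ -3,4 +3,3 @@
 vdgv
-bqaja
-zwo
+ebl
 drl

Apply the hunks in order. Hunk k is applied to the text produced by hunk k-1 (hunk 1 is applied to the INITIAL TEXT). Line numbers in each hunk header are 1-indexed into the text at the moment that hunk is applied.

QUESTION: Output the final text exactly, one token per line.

Hunk 1: at line 1 remove [xxoah] add [lmewt] -> 8 lines: vwul zqn lmewt fwscx ttx lden psa dnm
Hunk 2: at line 2 remove [fwscx] add [kohgi,kki,iqfej] -> 10 lines: vwul zqn lmewt kohgi kki iqfej ttx lden psa dnm
Hunk 3: at line 1 remove [lmewt] add [vdgv] -> 10 lines: vwul zqn vdgv kohgi kki iqfej ttx lden psa dnm
Hunk 4: at line 5 remove [ttx,lden] add [bwu,drl] -> 10 lines: vwul zqn vdgv kohgi kki iqfej bwu drl psa dnm
Hunk 5: at line 2 remove [kohgi,kki,iqfej] add [oak] -> 8 lines: vwul zqn vdgv oak bwu drl psa dnm
Hunk 6: at line 3 remove [oak,bwu] add [bqaja,zwo] -> 8 lines: vwul zqn vdgv bqaja zwo drl psa dnm
Hunk 7: at line 3 remove [bqaja,zwo] add [ebl] -> 7 lines: vwul zqn vdgv ebl drl psa dnm

Answer: vwul
zqn
vdgv
ebl
drl
psa
dnm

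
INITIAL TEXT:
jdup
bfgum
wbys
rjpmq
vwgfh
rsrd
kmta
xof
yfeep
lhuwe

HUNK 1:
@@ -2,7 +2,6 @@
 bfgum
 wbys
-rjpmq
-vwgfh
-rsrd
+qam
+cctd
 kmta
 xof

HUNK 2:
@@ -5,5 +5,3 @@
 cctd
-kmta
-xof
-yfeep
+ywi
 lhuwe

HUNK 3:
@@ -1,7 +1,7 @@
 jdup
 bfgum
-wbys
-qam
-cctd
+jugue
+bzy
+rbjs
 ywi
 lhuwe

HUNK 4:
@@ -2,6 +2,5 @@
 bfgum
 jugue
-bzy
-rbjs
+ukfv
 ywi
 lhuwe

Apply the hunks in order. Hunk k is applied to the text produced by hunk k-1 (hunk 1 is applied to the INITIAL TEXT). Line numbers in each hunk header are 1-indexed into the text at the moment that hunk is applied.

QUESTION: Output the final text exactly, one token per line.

Answer: jdup
bfgum
jugue
ukfv
ywi
lhuwe

Derivation:
Hunk 1: at line 2 remove [rjpmq,vwgfh,rsrd] add [qam,cctd] -> 9 lines: jdup bfgum wbys qam cctd kmta xof yfeep lhuwe
Hunk 2: at line 5 remove [kmta,xof,yfeep] add [ywi] -> 7 lines: jdup bfgum wbys qam cctd ywi lhuwe
Hunk 3: at line 1 remove [wbys,qam,cctd] add [jugue,bzy,rbjs] -> 7 lines: jdup bfgum jugue bzy rbjs ywi lhuwe
Hunk 4: at line 2 remove [bzy,rbjs] add [ukfv] -> 6 lines: jdup bfgum jugue ukfv ywi lhuwe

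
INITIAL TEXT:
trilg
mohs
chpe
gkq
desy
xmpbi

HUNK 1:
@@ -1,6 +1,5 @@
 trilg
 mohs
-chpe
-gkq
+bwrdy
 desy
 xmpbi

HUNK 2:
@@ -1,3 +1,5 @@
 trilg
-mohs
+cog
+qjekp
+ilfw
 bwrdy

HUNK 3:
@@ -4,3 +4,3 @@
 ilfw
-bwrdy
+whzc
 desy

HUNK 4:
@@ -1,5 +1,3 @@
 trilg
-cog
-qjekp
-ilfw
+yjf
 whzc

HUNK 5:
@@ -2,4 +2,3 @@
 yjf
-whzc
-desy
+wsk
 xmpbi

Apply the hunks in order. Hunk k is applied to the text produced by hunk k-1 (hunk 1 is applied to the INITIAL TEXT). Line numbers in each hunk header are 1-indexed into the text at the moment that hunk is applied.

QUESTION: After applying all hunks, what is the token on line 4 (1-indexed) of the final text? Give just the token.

Hunk 1: at line 1 remove [chpe,gkq] add [bwrdy] -> 5 lines: trilg mohs bwrdy desy xmpbi
Hunk 2: at line 1 remove [mohs] add [cog,qjekp,ilfw] -> 7 lines: trilg cog qjekp ilfw bwrdy desy xmpbi
Hunk 3: at line 4 remove [bwrdy] add [whzc] -> 7 lines: trilg cog qjekp ilfw whzc desy xmpbi
Hunk 4: at line 1 remove [cog,qjekp,ilfw] add [yjf] -> 5 lines: trilg yjf whzc desy xmpbi
Hunk 5: at line 2 remove [whzc,desy] add [wsk] -> 4 lines: trilg yjf wsk xmpbi
Final line 4: xmpbi

Answer: xmpbi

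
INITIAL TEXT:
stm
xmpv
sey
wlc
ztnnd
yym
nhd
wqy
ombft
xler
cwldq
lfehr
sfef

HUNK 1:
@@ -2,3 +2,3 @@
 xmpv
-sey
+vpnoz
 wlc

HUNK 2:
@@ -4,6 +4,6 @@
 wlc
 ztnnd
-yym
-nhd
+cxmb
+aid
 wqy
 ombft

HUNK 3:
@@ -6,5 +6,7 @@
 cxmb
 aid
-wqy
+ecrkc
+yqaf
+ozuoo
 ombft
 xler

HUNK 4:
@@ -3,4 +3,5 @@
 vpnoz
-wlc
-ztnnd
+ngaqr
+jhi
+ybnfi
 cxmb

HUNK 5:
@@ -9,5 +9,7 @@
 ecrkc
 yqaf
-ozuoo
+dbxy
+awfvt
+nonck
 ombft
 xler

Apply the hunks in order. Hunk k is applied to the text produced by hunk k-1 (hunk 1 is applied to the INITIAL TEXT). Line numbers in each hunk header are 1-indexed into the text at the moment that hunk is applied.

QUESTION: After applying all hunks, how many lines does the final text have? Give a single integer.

Answer: 18

Derivation:
Hunk 1: at line 2 remove [sey] add [vpnoz] -> 13 lines: stm xmpv vpnoz wlc ztnnd yym nhd wqy ombft xler cwldq lfehr sfef
Hunk 2: at line 4 remove [yym,nhd] add [cxmb,aid] -> 13 lines: stm xmpv vpnoz wlc ztnnd cxmb aid wqy ombft xler cwldq lfehr sfef
Hunk 3: at line 6 remove [wqy] add [ecrkc,yqaf,ozuoo] -> 15 lines: stm xmpv vpnoz wlc ztnnd cxmb aid ecrkc yqaf ozuoo ombft xler cwldq lfehr sfef
Hunk 4: at line 3 remove [wlc,ztnnd] add [ngaqr,jhi,ybnfi] -> 16 lines: stm xmpv vpnoz ngaqr jhi ybnfi cxmb aid ecrkc yqaf ozuoo ombft xler cwldq lfehr sfef
Hunk 5: at line 9 remove [ozuoo] add [dbxy,awfvt,nonck] -> 18 lines: stm xmpv vpnoz ngaqr jhi ybnfi cxmb aid ecrkc yqaf dbxy awfvt nonck ombft xler cwldq lfehr sfef
Final line count: 18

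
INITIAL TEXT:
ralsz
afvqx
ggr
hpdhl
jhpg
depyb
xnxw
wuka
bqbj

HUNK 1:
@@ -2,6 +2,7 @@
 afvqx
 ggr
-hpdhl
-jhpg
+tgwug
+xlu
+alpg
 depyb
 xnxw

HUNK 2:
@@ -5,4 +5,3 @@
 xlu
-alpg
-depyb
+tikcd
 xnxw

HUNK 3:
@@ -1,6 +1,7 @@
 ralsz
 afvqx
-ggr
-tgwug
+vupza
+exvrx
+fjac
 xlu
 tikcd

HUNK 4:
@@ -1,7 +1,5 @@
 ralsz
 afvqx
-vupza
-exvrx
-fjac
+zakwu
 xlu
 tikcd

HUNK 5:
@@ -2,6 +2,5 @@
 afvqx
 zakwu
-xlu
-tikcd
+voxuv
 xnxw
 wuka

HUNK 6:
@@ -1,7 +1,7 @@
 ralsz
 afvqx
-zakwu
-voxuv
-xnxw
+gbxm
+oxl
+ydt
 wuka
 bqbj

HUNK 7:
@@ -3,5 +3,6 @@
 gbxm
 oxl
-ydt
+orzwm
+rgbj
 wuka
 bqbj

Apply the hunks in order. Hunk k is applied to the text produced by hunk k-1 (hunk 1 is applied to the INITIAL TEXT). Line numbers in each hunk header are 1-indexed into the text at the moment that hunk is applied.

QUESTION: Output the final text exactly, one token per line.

Answer: ralsz
afvqx
gbxm
oxl
orzwm
rgbj
wuka
bqbj

Derivation:
Hunk 1: at line 2 remove [hpdhl,jhpg] add [tgwug,xlu,alpg] -> 10 lines: ralsz afvqx ggr tgwug xlu alpg depyb xnxw wuka bqbj
Hunk 2: at line 5 remove [alpg,depyb] add [tikcd] -> 9 lines: ralsz afvqx ggr tgwug xlu tikcd xnxw wuka bqbj
Hunk 3: at line 1 remove [ggr,tgwug] add [vupza,exvrx,fjac] -> 10 lines: ralsz afvqx vupza exvrx fjac xlu tikcd xnxw wuka bqbj
Hunk 4: at line 1 remove [vupza,exvrx,fjac] add [zakwu] -> 8 lines: ralsz afvqx zakwu xlu tikcd xnxw wuka bqbj
Hunk 5: at line 2 remove [xlu,tikcd] add [voxuv] -> 7 lines: ralsz afvqx zakwu voxuv xnxw wuka bqbj
Hunk 6: at line 1 remove [zakwu,voxuv,xnxw] add [gbxm,oxl,ydt] -> 7 lines: ralsz afvqx gbxm oxl ydt wuka bqbj
Hunk 7: at line 3 remove [ydt] add [orzwm,rgbj] -> 8 lines: ralsz afvqx gbxm oxl orzwm rgbj wuka bqbj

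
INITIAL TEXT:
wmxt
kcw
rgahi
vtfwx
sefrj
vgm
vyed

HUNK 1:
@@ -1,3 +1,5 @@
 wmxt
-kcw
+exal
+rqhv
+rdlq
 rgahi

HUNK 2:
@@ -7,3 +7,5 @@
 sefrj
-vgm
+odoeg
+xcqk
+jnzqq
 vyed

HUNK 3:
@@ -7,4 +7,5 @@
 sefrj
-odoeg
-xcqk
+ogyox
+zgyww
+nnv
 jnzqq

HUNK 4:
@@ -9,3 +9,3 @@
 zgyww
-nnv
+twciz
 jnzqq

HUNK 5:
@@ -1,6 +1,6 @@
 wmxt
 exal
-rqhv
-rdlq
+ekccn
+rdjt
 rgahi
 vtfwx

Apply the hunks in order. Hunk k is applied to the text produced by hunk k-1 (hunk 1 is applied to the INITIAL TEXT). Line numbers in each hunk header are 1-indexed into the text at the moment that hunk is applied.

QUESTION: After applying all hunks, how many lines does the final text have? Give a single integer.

Answer: 12

Derivation:
Hunk 1: at line 1 remove [kcw] add [exal,rqhv,rdlq] -> 9 lines: wmxt exal rqhv rdlq rgahi vtfwx sefrj vgm vyed
Hunk 2: at line 7 remove [vgm] add [odoeg,xcqk,jnzqq] -> 11 lines: wmxt exal rqhv rdlq rgahi vtfwx sefrj odoeg xcqk jnzqq vyed
Hunk 3: at line 7 remove [odoeg,xcqk] add [ogyox,zgyww,nnv] -> 12 lines: wmxt exal rqhv rdlq rgahi vtfwx sefrj ogyox zgyww nnv jnzqq vyed
Hunk 4: at line 9 remove [nnv] add [twciz] -> 12 lines: wmxt exal rqhv rdlq rgahi vtfwx sefrj ogyox zgyww twciz jnzqq vyed
Hunk 5: at line 1 remove [rqhv,rdlq] add [ekccn,rdjt] -> 12 lines: wmxt exal ekccn rdjt rgahi vtfwx sefrj ogyox zgyww twciz jnzqq vyed
Final line count: 12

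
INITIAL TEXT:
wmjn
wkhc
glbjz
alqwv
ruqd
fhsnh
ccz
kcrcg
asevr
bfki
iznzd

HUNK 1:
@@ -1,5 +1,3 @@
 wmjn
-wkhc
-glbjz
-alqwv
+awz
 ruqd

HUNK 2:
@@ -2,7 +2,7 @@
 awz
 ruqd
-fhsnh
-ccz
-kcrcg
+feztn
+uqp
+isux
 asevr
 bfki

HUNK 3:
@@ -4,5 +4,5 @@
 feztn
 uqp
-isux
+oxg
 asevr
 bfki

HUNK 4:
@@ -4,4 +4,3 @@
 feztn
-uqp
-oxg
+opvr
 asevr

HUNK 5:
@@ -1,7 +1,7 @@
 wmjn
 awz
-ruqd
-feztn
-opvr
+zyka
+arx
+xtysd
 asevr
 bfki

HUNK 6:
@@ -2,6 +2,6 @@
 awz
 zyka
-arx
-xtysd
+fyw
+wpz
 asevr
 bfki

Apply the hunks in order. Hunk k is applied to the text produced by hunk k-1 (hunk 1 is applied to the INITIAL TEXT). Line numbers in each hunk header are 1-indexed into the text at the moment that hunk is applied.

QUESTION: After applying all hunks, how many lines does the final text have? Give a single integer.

Hunk 1: at line 1 remove [wkhc,glbjz,alqwv] add [awz] -> 9 lines: wmjn awz ruqd fhsnh ccz kcrcg asevr bfki iznzd
Hunk 2: at line 2 remove [fhsnh,ccz,kcrcg] add [feztn,uqp,isux] -> 9 lines: wmjn awz ruqd feztn uqp isux asevr bfki iznzd
Hunk 3: at line 4 remove [isux] add [oxg] -> 9 lines: wmjn awz ruqd feztn uqp oxg asevr bfki iznzd
Hunk 4: at line 4 remove [uqp,oxg] add [opvr] -> 8 lines: wmjn awz ruqd feztn opvr asevr bfki iznzd
Hunk 5: at line 1 remove [ruqd,feztn,opvr] add [zyka,arx,xtysd] -> 8 lines: wmjn awz zyka arx xtysd asevr bfki iznzd
Hunk 6: at line 2 remove [arx,xtysd] add [fyw,wpz] -> 8 lines: wmjn awz zyka fyw wpz asevr bfki iznzd
Final line count: 8

Answer: 8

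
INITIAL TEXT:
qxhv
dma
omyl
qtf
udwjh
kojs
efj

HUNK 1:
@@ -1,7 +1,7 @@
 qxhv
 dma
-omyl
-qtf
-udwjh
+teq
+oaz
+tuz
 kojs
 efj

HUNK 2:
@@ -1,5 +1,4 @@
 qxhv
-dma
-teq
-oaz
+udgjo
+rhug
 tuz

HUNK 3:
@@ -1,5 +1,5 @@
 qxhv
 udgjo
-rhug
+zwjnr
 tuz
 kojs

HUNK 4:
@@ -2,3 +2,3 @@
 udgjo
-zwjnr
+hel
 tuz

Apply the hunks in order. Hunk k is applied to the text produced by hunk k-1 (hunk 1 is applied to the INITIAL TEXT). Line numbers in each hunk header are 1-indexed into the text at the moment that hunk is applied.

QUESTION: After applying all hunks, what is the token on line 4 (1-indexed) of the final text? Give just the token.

Hunk 1: at line 1 remove [omyl,qtf,udwjh] add [teq,oaz,tuz] -> 7 lines: qxhv dma teq oaz tuz kojs efj
Hunk 2: at line 1 remove [dma,teq,oaz] add [udgjo,rhug] -> 6 lines: qxhv udgjo rhug tuz kojs efj
Hunk 3: at line 1 remove [rhug] add [zwjnr] -> 6 lines: qxhv udgjo zwjnr tuz kojs efj
Hunk 4: at line 2 remove [zwjnr] add [hel] -> 6 lines: qxhv udgjo hel tuz kojs efj
Final line 4: tuz

Answer: tuz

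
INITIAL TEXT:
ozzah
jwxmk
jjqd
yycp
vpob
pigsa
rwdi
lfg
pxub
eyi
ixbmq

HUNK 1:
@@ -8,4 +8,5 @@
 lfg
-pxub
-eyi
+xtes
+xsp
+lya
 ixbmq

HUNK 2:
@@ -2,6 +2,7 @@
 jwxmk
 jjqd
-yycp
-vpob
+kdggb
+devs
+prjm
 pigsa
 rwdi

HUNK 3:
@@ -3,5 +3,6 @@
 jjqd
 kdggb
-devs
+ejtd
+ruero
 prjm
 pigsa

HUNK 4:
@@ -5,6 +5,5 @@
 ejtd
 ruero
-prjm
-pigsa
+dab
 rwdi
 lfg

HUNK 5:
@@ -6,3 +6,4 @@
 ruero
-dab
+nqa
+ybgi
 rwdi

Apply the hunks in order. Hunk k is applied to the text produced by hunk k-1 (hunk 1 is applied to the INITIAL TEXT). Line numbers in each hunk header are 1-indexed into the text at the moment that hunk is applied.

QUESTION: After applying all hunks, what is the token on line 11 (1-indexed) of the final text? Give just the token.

Hunk 1: at line 8 remove [pxub,eyi] add [xtes,xsp,lya] -> 12 lines: ozzah jwxmk jjqd yycp vpob pigsa rwdi lfg xtes xsp lya ixbmq
Hunk 2: at line 2 remove [yycp,vpob] add [kdggb,devs,prjm] -> 13 lines: ozzah jwxmk jjqd kdggb devs prjm pigsa rwdi lfg xtes xsp lya ixbmq
Hunk 3: at line 3 remove [devs] add [ejtd,ruero] -> 14 lines: ozzah jwxmk jjqd kdggb ejtd ruero prjm pigsa rwdi lfg xtes xsp lya ixbmq
Hunk 4: at line 5 remove [prjm,pigsa] add [dab] -> 13 lines: ozzah jwxmk jjqd kdggb ejtd ruero dab rwdi lfg xtes xsp lya ixbmq
Hunk 5: at line 6 remove [dab] add [nqa,ybgi] -> 14 lines: ozzah jwxmk jjqd kdggb ejtd ruero nqa ybgi rwdi lfg xtes xsp lya ixbmq
Final line 11: xtes

Answer: xtes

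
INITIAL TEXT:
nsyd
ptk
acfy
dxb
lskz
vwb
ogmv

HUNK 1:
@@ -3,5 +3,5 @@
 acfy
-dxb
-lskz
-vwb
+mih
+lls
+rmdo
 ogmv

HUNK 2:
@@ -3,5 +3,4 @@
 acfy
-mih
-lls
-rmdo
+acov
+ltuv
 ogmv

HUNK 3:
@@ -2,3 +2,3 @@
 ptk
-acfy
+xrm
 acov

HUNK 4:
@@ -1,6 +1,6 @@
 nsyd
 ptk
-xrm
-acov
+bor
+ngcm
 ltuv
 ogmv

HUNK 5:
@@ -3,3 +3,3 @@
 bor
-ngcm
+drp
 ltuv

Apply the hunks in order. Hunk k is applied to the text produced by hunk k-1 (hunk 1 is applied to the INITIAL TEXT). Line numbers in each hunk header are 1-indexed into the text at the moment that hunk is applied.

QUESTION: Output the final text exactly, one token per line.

Hunk 1: at line 3 remove [dxb,lskz,vwb] add [mih,lls,rmdo] -> 7 lines: nsyd ptk acfy mih lls rmdo ogmv
Hunk 2: at line 3 remove [mih,lls,rmdo] add [acov,ltuv] -> 6 lines: nsyd ptk acfy acov ltuv ogmv
Hunk 3: at line 2 remove [acfy] add [xrm] -> 6 lines: nsyd ptk xrm acov ltuv ogmv
Hunk 4: at line 1 remove [xrm,acov] add [bor,ngcm] -> 6 lines: nsyd ptk bor ngcm ltuv ogmv
Hunk 5: at line 3 remove [ngcm] add [drp] -> 6 lines: nsyd ptk bor drp ltuv ogmv

Answer: nsyd
ptk
bor
drp
ltuv
ogmv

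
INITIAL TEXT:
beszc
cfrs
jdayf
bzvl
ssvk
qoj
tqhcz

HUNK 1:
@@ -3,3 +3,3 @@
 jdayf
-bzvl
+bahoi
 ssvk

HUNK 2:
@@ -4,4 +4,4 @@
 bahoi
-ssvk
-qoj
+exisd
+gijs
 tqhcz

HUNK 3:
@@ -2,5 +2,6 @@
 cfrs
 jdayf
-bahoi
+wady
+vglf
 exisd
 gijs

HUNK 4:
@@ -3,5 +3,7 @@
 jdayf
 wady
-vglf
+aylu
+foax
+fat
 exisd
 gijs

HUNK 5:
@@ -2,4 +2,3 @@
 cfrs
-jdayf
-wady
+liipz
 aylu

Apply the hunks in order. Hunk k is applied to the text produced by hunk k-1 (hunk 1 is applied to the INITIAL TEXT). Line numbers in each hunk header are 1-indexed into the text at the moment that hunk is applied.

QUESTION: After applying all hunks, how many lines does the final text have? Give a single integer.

Hunk 1: at line 3 remove [bzvl] add [bahoi] -> 7 lines: beszc cfrs jdayf bahoi ssvk qoj tqhcz
Hunk 2: at line 4 remove [ssvk,qoj] add [exisd,gijs] -> 7 lines: beszc cfrs jdayf bahoi exisd gijs tqhcz
Hunk 3: at line 2 remove [bahoi] add [wady,vglf] -> 8 lines: beszc cfrs jdayf wady vglf exisd gijs tqhcz
Hunk 4: at line 3 remove [vglf] add [aylu,foax,fat] -> 10 lines: beszc cfrs jdayf wady aylu foax fat exisd gijs tqhcz
Hunk 5: at line 2 remove [jdayf,wady] add [liipz] -> 9 lines: beszc cfrs liipz aylu foax fat exisd gijs tqhcz
Final line count: 9

Answer: 9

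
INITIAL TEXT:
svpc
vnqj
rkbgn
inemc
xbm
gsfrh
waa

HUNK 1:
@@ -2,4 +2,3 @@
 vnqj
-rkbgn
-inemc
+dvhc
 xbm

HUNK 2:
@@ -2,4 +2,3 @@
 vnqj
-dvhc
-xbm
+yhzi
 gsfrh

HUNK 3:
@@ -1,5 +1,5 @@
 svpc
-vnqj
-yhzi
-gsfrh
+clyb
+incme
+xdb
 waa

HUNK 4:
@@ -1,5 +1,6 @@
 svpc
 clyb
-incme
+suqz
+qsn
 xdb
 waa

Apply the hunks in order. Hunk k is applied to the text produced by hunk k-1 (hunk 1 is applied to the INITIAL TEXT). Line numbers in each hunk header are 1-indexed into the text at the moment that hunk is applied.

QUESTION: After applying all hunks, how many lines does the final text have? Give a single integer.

Hunk 1: at line 2 remove [rkbgn,inemc] add [dvhc] -> 6 lines: svpc vnqj dvhc xbm gsfrh waa
Hunk 2: at line 2 remove [dvhc,xbm] add [yhzi] -> 5 lines: svpc vnqj yhzi gsfrh waa
Hunk 3: at line 1 remove [vnqj,yhzi,gsfrh] add [clyb,incme,xdb] -> 5 lines: svpc clyb incme xdb waa
Hunk 4: at line 1 remove [incme] add [suqz,qsn] -> 6 lines: svpc clyb suqz qsn xdb waa
Final line count: 6

Answer: 6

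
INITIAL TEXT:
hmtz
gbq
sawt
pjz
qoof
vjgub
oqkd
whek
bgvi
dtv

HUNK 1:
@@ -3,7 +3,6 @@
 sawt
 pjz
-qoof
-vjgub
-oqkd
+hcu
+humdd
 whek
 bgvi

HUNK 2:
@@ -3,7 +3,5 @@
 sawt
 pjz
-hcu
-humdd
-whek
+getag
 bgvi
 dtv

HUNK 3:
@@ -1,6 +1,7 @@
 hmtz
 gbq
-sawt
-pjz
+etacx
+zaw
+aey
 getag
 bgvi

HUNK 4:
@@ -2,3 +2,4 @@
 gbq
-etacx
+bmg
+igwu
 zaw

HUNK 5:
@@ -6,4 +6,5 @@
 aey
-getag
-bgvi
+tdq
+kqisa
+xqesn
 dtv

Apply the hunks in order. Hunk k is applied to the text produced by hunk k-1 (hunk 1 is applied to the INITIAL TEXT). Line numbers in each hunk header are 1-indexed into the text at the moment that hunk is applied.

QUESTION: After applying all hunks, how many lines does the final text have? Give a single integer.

Hunk 1: at line 3 remove [qoof,vjgub,oqkd] add [hcu,humdd] -> 9 lines: hmtz gbq sawt pjz hcu humdd whek bgvi dtv
Hunk 2: at line 3 remove [hcu,humdd,whek] add [getag] -> 7 lines: hmtz gbq sawt pjz getag bgvi dtv
Hunk 3: at line 1 remove [sawt,pjz] add [etacx,zaw,aey] -> 8 lines: hmtz gbq etacx zaw aey getag bgvi dtv
Hunk 4: at line 2 remove [etacx] add [bmg,igwu] -> 9 lines: hmtz gbq bmg igwu zaw aey getag bgvi dtv
Hunk 5: at line 6 remove [getag,bgvi] add [tdq,kqisa,xqesn] -> 10 lines: hmtz gbq bmg igwu zaw aey tdq kqisa xqesn dtv
Final line count: 10

Answer: 10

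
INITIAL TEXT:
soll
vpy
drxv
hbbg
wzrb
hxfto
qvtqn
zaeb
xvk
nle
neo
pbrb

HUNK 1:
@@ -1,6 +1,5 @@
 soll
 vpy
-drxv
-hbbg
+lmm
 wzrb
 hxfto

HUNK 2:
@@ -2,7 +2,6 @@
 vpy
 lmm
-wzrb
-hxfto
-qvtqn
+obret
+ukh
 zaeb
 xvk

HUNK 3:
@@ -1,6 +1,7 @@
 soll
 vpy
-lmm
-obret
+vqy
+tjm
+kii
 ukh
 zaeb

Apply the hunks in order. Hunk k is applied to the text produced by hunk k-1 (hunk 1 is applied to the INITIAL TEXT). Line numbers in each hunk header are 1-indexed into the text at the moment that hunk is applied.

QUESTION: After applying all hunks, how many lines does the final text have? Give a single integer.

Hunk 1: at line 1 remove [drxv,hbbg] add [lmm] -> 11 lines: soll vpy lmm wzrb hxfto qvtqn zaeb xvk nle neo pbrb
Hunk 2: at line 2 remove [wzrb,hxfto,qvtqn] add [obret,ukh] -> 10 lines: soll vpy lmm obret ukh zaeb xvk nle neo pbrb
Hunk 3: at line 1 remove [lmm,obret] add [vqy,tjm,kii] -> 11 lines: soll vpy vqy tjm kii ukh zaeb xvk nle neo pbrb
Final line count: 11

Answer: 11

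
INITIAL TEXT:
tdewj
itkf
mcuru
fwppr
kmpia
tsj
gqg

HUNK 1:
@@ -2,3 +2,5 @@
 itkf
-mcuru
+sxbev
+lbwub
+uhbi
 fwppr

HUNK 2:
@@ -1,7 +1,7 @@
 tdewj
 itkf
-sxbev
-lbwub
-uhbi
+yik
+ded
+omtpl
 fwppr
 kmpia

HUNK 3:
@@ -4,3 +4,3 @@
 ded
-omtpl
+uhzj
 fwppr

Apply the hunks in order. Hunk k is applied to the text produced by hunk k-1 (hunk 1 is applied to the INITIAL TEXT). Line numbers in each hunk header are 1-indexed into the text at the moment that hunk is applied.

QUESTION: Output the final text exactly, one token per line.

Hunk 1: at line 2 remove [mcuru] add [sxbev,lbwub,uhbi] -> 9 lines: tdewj itkf sxbev lbwub uhbi fwppr kmpia tsj gqg
Hunk 2: at line 1 remove [sxbev,lbwub,uhbi] add [yik,ded,omtpl] -> 9 lines: tdewj itkf yik ded omtpl fwppr kmpia tsj gqg
Hunk 3: at line 4 remove [omtpl] add [uhzj] -> 9 lines: tdewj itkf yik ded uhzj fwppr kmpia tsj gqg

Answer: tdewj
itkf
yik
ded
uhzj
fwppr
kmpia
tsj
gqg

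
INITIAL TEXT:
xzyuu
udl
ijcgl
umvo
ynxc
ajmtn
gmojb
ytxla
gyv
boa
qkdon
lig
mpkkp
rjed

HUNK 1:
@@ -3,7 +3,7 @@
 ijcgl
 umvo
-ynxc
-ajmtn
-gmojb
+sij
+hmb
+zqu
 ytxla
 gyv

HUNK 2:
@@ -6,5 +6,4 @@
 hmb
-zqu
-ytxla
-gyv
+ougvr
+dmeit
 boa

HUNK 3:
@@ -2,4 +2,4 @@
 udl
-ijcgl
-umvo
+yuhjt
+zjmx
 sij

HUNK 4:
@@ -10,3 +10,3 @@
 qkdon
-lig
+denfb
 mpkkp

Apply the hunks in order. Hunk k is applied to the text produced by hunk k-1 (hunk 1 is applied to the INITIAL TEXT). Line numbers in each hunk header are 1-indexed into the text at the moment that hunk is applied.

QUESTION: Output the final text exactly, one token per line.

Hunk 1: at line 3 remove [ynxc,ajmtn,gmojb] add [sij,hmb,zqu] -> 14 lines: xzyuu udl ijcgl umvo sij hmb zqu ytxla gyv boa qkdon lig mpkkp rjed
Hunk 2: at line 6 remove [zqu,ytxla,gyv] add [ougvr,dmeit] -> 13 lines: xzyuu udl ijcgl umvo sij hmb ougvr dmeit boa qkdon lig mpkkp rjed
Hunk 3: at line 2 remove [ijcgl,umvo] add [yuhjt,zjmx] -> 13 lines: xzyuu udl yuhjt zjmx sij hmb ougvr dmeit boa qkdon lig mpkkp rjed
Hunk 4: at line 10 remove [lig] add [denfb] -> 13 lines: xzyuu udl yuhjt zjmx sij hmb ougvr dmeit boa qkdon denfb mpkkp rjed

Answer: xzyuu
udl
yuhjt
zjmx
sij
hmb
ougvr
dmeit
boa
qkdon
denfb
mpkkp
rjed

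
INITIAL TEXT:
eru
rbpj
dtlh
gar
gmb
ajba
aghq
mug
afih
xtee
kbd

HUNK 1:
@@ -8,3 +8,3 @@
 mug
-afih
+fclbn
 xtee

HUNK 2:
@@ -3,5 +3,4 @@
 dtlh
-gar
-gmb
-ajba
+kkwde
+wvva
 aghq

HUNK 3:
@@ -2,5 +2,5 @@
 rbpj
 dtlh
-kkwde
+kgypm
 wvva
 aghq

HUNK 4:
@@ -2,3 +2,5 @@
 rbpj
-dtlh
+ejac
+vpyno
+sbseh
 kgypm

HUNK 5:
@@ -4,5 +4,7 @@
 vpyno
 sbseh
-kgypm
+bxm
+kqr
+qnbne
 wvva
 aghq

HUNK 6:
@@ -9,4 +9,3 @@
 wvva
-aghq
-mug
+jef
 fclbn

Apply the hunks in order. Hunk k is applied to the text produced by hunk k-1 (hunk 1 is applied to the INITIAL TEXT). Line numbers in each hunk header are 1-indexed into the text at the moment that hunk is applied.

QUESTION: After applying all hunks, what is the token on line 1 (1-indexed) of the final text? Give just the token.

Answer: eru

Derivation:
Hunk 1: at line 8 remove [afih] add [fclbn] -> 11 lines: eru rbpj dtlh gar gmb ajba aghq mug fclbn xtee kbd
Hunk 2: at line 3 remove [gar,gmb,ajba] add [kkwde,wvva] -> 10 lines: eru rbpj dtlh kkwde wvva aghq mug fclbn xtee kbd
Hunk 3: at line 2 remove [kkwde] add [kgypm] -> 10 lines: eru rbpj dtlh kgypm wvva aghq mug fclbn xtee kbd
Hunk 4: at line 2 remove [dtlh] add [ejac,vpyno,sbseh] -> 12 lines: eru rbpj ejac vpyno sbseh kgypm wvva aghq mug fclbn xtee kbd
Hunk 5: at line 4 remove [kgypm] add [bxm,kqr,qnbne] -> 14 lines: eru rbpj ejac vpyno sbseh bxm kqr qnbne wvva aghq mug fclbn xtee kbd
Hunk 6: at line 9 remove [aghq,mug] add [jef] -> 13 lines: eru rbpj ejac vpyno sbseh bxm kqr qnbne wvva jef fclbn xtee kbd
Final line 1: eru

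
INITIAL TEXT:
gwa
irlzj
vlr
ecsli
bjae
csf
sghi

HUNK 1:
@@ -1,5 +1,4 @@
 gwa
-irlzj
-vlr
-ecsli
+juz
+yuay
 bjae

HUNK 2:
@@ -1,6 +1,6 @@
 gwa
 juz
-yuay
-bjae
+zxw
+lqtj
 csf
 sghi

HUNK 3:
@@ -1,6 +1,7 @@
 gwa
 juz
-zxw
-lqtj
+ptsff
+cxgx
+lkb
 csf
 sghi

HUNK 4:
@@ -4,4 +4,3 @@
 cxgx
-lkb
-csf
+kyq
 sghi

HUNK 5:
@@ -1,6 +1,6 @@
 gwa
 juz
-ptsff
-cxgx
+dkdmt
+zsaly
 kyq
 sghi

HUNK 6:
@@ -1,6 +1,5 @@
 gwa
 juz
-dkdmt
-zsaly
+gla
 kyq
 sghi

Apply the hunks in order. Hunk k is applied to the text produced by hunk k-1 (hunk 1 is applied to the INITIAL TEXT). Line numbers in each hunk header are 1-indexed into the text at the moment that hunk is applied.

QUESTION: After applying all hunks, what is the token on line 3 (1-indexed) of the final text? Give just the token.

Answer: gla

Derivation:
Hunk 1: at line 1 remove [irlzj,vlr,ecsli] add [juz,yuay] -> 6 lines: gwa juz yuay bjae csf sghi
Hunk 2: at line 1 remove [yuay,bjae] add [zxw,lqtj] -> 6 lines: gwa juz zxw lqtj csf sghi
Hunk 3: at line 1 remove [zxw,lqtj] add [ptsff,cxgx,lkb] -> 7 lines: gwa juz ptsff cxgx lkb csf sghi
Hunk 4: at line 4 remove [lkb,csf] add [kyq] -> 6 lines: gwa juz ptsff cxgx kyq sghi
Hunk 5: at line 1 remove [ptsff,cxgx] add [dkdmt,zsaly] -> 6 lines: gwa juz dkdmt zsaly kyq sghi
Hunk 6: at line 1 remove [dkdmt,zsaly] add [gla] -> 5 lines: gwa juz gla kyq sghi
Final line 3: gla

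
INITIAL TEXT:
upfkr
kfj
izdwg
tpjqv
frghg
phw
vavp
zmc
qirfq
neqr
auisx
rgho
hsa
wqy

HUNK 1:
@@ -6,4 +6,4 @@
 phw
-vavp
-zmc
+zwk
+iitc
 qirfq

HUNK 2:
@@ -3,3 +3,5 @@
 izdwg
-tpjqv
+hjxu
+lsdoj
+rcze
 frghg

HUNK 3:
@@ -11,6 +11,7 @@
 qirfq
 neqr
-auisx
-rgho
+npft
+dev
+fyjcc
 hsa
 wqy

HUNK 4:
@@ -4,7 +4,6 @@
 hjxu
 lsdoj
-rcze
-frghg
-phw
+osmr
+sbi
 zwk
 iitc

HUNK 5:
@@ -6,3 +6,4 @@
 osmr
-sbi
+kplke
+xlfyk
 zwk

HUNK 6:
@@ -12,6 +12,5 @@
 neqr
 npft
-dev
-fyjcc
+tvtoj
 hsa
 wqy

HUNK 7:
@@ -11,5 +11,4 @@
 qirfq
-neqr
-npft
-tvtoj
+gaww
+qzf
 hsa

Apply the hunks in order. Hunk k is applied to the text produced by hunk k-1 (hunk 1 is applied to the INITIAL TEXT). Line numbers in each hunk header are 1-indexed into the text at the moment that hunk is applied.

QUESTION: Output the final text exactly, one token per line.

Hunk 1: at line 6 remove [vavp,zmc] add [zwk,iitc] -> 14 lines: upfkr kfj izdwg tpjqv frghg phw zwk iitc qirfq neqr auisx rgho hsa wqy
Hunk 2: at line 3 remove [tpjqv] add [hjxu,lsdoj,rcze] -> 16 lines: upfkr kfj izdwg hjxu lsdoj rcze frghg phw zwk iitc qirfq neqr auisx rgho hsa wqy
Hunk 3: at line 11 remove [auisx,rgho] add [npft,dev,fyjcc] -> 17 lines: upfkr kfj izdwg hjxu lsdoj rcze frghg phw zwk iitc qirfq neqr npft dev fyjcc hsa wqy
Hunk 4: at line 4 remove [rcze,frghg,phw] add [osmr,sbi] -> 16 lines: upfkr kfj izdwg hjxu lsdoj osmr sbi zwk iitc qirfq neqr npft dev fyjcc hsa wqy
Hunk 5: at line 6 remove [sbi] add [kplke,xlfyk] -> 17 lines: upfkr kfj izdwg hjxu lsdoj osmr kplke xlfyk zwk iitc qirfq neqr npft dev fyjcc hsa wqy
Hunk 6: at line 12 remove [dev,fyjcc] add [tvtoj] -> 16 lines: upfkr kfj izdwg hjxu lsdoj osmr kplke xlfyk zwk iitc qirfq neqr npft tvtoj hsa wqy
Hunk 7: at line 11 remove [neqr,npft,tvtoj] add [gaww,qzf] -> 15 lines: upfkr kfj izdwg hjxu lsdoj osmr kplke xlfyk zwk iitc qirfq gaww qzf hsa wqy

Answer: upfkr
kfj
izdwg
hjxu
lsdoj
osmr
kplke
xlfyk
zwk
iitc
qirfq
gaww
qzf
hsa
wqy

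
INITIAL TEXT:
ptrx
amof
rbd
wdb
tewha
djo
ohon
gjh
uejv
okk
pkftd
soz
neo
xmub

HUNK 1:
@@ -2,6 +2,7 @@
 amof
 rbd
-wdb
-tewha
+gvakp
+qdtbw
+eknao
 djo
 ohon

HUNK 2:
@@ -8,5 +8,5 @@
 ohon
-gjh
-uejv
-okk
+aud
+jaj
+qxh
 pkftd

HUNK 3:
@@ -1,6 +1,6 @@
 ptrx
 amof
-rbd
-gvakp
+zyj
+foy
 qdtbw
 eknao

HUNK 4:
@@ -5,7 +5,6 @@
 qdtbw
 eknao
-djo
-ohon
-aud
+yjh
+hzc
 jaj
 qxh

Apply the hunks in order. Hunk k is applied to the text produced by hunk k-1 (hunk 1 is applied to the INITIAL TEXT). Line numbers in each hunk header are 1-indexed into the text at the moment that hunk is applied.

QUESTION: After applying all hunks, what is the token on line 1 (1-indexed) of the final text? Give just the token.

Answer: ptrx

Derivation:
Hunk 1: at line 2 remove [wdb,tewha] add [gvakp,qdtbw,eknao] -> 15 lines: ptrx amof rbd gvakp qdtbw eknao djo ohon gjh uejv okk pkftd soz neo xmub
Hunk 2: at line 8 remove [gjh,uejv,okk] add [aud,jaj,qxh] -> 15 lines: ptrx amof rbd gvakp qdtbw eknao djo ohon aud jaj qxh pkftd soz neo xmub
Hunk 3: at line 1 remove [rbd,gvakp] add [zyj,foy] -> 15 lines: ptrx amof zyj foy qdtbw eknao djo ohon aud jaj qxh pkftd soz neo xmub
Hunk 4: at line 5 remove [djo,ohon,aud] add [yjh,hzc] -> 14 lines: ptrx amof zyj foy qdtbw eknao yjh hzc jaj qxh pkftd soz neo xmub
Final line 1: ptrx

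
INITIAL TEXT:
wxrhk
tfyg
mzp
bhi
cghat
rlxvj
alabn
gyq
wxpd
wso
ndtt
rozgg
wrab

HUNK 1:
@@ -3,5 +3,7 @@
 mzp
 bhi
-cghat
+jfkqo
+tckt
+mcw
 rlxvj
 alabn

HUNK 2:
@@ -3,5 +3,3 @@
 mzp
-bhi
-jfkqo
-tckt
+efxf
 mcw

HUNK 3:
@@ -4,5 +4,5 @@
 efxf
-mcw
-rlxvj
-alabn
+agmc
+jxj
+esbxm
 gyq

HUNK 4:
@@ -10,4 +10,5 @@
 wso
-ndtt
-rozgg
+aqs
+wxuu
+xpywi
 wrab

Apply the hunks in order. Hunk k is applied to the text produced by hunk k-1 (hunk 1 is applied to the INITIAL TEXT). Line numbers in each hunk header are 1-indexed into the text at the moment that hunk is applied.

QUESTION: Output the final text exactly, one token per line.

Hunk 1: at line 3 remove [cghat] add [jfkqo,tckt,mcw] -> 15 lines: wxrhk tfyg mzp bhi jfkqo tckt mcw rlxvj alabn gyq wxpd wso ndtt rozgg wrab
Hunk 2: at line 3 remove [bhi,jfkqo,tckt] add [efxf] -> 13 lines: wxrhk tfyg mzp efxf mcw rlxvj alabn gyq wxpd wso ndtt rozgg wrab
Hunk 3: at line 4 remove [mcw,rlxvj,alabn] add [agmc,jxj,esbxm] -> 13 lines: wxrhk tfyg mzp efxf agmc jxj esbxm gyq wxpd wso ndtt rozgg wrab
Hunk 4: at line 10 remove [ndtt,rozgg] add [aqs,wxuu,xpywi] -> 14 lines: wxrhk tfyg mzp efxf agmc jxj esbxm gyq wxpd wso aqs wxuu xpywi wrab

Answer: wxrhk
tfyg
mzp
efxf
agmc
jxj
esbxm
gyq
wxpd
wso
aqs
wxuu
xpywi
wrab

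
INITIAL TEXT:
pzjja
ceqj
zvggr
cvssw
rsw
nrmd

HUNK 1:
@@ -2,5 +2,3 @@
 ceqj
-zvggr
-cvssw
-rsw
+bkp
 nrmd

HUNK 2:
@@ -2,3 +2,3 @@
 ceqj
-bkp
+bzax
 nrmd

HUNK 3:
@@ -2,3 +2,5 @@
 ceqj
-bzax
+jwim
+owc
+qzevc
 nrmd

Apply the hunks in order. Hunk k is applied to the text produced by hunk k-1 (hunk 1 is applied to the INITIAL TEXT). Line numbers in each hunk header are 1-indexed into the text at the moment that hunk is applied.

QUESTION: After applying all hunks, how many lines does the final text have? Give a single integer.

Hunk 1: at line 2 remove [zvggr,cvssw,rsw] add [bkp] -> 4 lines: pzjja ceqj bkp nrmd
Hunk 2: at line 2 remove [bkp] add [bzax] -> 4 lines: pzjja ceqj bzax nrmd
Hunk 3: at line 2 remove [bzax] add [jwim,owc,qzevc] -> 6 lines: pzjja ceqj jwim owc qzevc nrmd
Final line count: 6

Answer: 6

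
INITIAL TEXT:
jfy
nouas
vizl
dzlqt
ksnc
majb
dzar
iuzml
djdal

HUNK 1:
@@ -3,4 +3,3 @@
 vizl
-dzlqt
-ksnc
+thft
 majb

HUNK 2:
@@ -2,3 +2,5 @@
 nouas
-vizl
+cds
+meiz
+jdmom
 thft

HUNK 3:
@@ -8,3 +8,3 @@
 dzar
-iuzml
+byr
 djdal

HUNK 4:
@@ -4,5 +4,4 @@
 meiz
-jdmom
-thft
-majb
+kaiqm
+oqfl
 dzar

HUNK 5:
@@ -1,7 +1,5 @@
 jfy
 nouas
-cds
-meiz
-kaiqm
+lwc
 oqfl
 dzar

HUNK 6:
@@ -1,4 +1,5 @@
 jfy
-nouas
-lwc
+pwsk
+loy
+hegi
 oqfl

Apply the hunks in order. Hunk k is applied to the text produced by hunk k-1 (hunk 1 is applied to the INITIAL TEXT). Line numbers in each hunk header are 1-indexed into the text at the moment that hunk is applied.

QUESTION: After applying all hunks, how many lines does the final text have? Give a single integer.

Hunk 1: at line 3 remove [dzlqt,ksnc] add [thft] -> 8 lines: jfy nouas vizl thft majb dzar iuzml djdal
Hunk 2: at line 2 remove [vizl] add [cds,meiz,jdmom] -> 10 lines: jfy nouas cds meiz jdmom thft majb dzar iuzml djdal
Hunk 3: at line 8 remove [iuzml] add [byr] -> 10 lines: jfy nouas cds meiz jdmom thft majb dzar byr djdal
Hunk 4: at line 4 remove [jdmom,thft,majb] add [kaiqm,oqfl] -> 9 lines: jfy nouas cds meiz kaiqm oqfl dzar byr djdal
Hunk 5: at line 1 remove [cds,meiz,kaiqm] add [lwc] -> 7 lines: jfy nouas lwc oqfl dzar byr djdal
Hunk 6: at line 1 remove [nouas,lwc] add [pwsk,loy,hegi] -> 8 lines: jfy pwsk loy hegi oqfl dzar byr djdal
Final line count: 8

Answer: 8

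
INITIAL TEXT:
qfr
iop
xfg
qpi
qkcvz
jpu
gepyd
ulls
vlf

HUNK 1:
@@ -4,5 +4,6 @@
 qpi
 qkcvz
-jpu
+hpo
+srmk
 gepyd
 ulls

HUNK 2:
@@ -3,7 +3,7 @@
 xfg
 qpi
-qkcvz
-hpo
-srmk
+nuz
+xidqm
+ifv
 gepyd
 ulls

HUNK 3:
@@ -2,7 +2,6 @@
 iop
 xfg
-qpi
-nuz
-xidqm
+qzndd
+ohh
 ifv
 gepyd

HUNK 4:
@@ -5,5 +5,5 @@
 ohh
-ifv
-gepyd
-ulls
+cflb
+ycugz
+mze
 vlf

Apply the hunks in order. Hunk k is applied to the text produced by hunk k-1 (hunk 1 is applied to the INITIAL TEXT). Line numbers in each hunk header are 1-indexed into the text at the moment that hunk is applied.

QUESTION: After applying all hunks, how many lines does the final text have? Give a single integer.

Hunk 1: at line 4 remove [jpu] add [hpo,srmk] -> 10 lines: qfr iop xfg qpi qkcvz hpo srmk gepyd ulls vlf
Hunk 2: at line 3 remove [qkcvz,hpo,srmk] add [nuz,xidqm,ifv] -> 10 lines: qfr iop xfg qpi nuz xidqm ifv gepyd ulls vlf
Hunk 3: at line 2 remove [qpi,nuz,xidqm] add [qzndd,ohh] -> 9 lines: qfr iop xfg qzndd ohh ifv gepyd ulls vlf
Hunk 4: at line 5 remove [ifv,gepyd,ulls] add [cflb,ycugz,mze] -> 9 lines: qfr iop xfg qzndd ohh cflb ycugz mze vlf
Final line count: 9

Answer: 9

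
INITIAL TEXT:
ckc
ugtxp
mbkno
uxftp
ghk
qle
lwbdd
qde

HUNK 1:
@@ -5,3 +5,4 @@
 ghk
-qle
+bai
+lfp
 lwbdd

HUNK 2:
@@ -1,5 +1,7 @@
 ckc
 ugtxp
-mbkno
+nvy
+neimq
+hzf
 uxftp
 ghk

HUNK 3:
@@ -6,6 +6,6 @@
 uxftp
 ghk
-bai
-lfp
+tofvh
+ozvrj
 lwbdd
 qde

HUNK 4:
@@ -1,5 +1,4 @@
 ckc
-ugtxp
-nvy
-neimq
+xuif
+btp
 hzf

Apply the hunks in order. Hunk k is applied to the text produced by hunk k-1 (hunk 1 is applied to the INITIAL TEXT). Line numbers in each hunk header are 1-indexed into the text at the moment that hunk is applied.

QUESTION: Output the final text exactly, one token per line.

Hunk 1: at line 5 remove [qle] add [bai,lfp] -> 9 lines: ckc ugtxp mbkno uxftp ghk bai lfp lwbdd qde
Hunk 2: at line 1 remove [mbkno] add [nvy,neimq,hzf] -> 11 lines: ckc ugtxp nvy neimq hzf uxftp ghk bai lfp lwbdd qde
Hunk 3: at line 6 remove [bai,lfp] add [tofvh,ozvrj] -> 11 lines: ckc ugtxp nvy neimq hzf uxftp ghk tofvh ozvrj lwbdd qde
Hunk 4: at line 1 remove [ugtxp,nvy,neimq] add [xuif,btp] -> 10 lines: ckc xuif btp hzf uxftp ghk tofvh ozvrj lwbdd qde

Answer: ckc
xuif
btp
hzf
uxftp
ghk
tofvh
ozvrj
lwbdd
qde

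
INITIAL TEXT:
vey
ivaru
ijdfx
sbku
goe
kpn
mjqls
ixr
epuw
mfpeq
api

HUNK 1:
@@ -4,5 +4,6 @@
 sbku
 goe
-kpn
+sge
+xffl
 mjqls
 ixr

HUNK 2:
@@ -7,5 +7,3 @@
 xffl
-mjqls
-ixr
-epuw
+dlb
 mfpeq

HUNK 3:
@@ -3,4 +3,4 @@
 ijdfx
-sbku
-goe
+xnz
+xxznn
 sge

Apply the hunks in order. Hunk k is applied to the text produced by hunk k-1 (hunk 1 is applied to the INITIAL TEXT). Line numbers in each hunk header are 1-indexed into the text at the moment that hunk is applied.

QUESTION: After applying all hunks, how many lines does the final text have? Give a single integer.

Answer: 10

Derivation:
Hunk 1: at line 4 remove [kpn] add [sge,xffl] -> 12 lines: vey ivaru ijdfx sbku goe sge xffl mjqls ixr epuw mfpeq api
Hunk 2: at line 7 remove [mjqls,ixr,epuw] add [dlb] -> 10 lines: vey ivaru ijdfx sbku goe sge xffl dlb mfpeq api
Hunk 3: at line 3 remove [sbku,goe] add [xnz,xxznn] -> 10 lines: vey ivaru ijdfx xnz xxznn sge xffl dlb mfpeq api
Final line count: 10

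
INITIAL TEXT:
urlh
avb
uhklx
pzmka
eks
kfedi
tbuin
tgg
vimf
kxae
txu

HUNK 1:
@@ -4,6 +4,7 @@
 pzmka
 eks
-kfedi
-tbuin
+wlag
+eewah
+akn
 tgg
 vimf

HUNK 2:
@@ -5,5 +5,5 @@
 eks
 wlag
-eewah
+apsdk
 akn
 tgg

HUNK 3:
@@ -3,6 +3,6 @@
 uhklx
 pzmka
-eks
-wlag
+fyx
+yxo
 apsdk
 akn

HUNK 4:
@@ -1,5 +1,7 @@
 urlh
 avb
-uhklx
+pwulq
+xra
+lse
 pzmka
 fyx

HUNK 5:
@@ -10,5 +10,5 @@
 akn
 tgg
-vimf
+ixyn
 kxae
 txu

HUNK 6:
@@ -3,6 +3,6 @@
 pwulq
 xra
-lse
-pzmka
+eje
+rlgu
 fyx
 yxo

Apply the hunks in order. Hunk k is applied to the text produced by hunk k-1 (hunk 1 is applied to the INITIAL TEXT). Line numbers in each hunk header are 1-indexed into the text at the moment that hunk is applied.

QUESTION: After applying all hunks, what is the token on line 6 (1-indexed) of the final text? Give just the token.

Hunk 1: at line 4 remove [kfedi,tbuin] add [wlag,eewah,akn] -> 12 lines: urlh avb uhklx pzmka eks wlag eewah akn tgg vimf kxae txu
Hunk 2: at line 5 remove [eewah] add [apsdk] -> 12 lines: urlh avb uhklx pzmka eks wlag apsdk akn tgg vimf kxae txu
Hunk 3: at line 3 remove [eks,wlag] add [fyx,yxo] -> 12 lines: urlh avb uhklx pzmka fyx yxo apsdk akn tgg vimf kxae txu
Hunk 4: at line 1 remove [uhklx] add [pwulq,xra,lse] -> 14 lines: urlh avb pwulq xra lse pzmka fyx yxo apsdk akn tgg vimf kxae txu
Hunk 5: at line 10 remove [vimf] add [ixyn] -> 14 lines: urlh avb pwulq xra lse pzmka fyx yxo apsdk akn tgg ixyn kxae txu
Hunk 6: at line 3 remove [lse,pzmka] add [eje,rlgu] -> 14 lines: urlh avb pwulq xra eje rlgu fyx yxo apsdk akn tgg ixyn kxae txu
Final line 6: rlgu

Answer: rlgu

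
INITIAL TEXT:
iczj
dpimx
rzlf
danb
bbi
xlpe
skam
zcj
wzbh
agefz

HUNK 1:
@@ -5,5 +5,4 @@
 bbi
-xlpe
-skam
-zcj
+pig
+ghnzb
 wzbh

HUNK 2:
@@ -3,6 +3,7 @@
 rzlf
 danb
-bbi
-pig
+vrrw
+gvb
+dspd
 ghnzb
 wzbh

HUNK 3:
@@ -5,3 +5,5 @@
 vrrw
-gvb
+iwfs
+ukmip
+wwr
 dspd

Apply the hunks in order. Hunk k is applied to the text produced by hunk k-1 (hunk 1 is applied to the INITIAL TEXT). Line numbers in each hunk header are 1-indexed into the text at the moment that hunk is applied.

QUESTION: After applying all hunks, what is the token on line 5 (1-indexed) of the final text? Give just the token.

Answer: vrrw

Derivation:
Hunk 1: at line 5 remove [xlpe,skam,zcj] add [pig,ghnzb] -> 9 lines: iczj dpimx rzlf danb bbi pig ghnzb wzbh agefz
Hunk 2: at line 3 remove [bbi,pig] add [vrrw,gvb,dspd] -> 10 lines: iczj dpimx rzlf danb vrrw gvb dspd ghnzb wzbh agefz
Hunk 3: at line 5 remove [gvb] add [iwfs,ukmip,wwr] -> 12 lines: iczj dpimx rzlf danb vrrw iwfs ukmip wwr dspd ghnzb wzbh agefz
Final line 5: vrrw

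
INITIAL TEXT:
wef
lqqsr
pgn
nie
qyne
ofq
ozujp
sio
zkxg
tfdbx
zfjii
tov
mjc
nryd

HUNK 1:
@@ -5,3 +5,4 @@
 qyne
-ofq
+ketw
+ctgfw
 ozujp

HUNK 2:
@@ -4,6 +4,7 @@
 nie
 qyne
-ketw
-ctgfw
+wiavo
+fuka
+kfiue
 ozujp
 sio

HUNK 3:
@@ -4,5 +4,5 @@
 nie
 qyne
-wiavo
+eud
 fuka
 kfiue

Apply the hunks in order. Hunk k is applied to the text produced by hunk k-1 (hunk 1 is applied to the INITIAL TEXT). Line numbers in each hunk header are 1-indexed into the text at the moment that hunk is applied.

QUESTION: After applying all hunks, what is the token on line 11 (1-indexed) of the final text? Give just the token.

Hunk 1: at line 5 remove [ofq] add [ketw,ctgfw] -> 15 lines: wef lqqsr pgn nie qyne ketw ctgfw ozujp sio zkxg tfdbx zfjii tov mjc nryd
Hunk 2: at line 4 remove [ketw,ctgfw] add [wiavo,fuka,kfiue] -> 16 lines: wef lqqsr pgn nie qyne wiavo fuka kfiue ozujp sio zkxg tfdbx zfjii tov mjc nryd
Hunk 3: at line 4 remove [wiavo] add [eud] -> 16 lines: wef lqqsr pgn nie qyne eud fuka kfiue ozujp sio zkxg tfdbx zfjii tov mjc nryd
Final line 11: zkxg

Answer: zkxg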